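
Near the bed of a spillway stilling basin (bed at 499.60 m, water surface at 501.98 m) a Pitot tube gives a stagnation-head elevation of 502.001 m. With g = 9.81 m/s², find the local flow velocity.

Near the bed, under hydrostatic conditions, the piezometric head (z + ψ) equals the free-surface elevation, 501.98 m.
Velocity head = total − piezometric = 502.001 − 501.98 = 0.021 m.
v = √(2g·h_v) = √(2 × 9.81 × 0.021) = 0.642 m/s.

v ≈ 0.642 m/s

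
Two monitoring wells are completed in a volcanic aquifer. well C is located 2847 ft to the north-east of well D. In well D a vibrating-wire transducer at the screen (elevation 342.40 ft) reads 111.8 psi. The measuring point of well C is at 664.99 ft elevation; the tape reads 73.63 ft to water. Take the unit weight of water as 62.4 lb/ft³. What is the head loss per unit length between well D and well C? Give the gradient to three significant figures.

Pressure head at well D: ψ = 144·P/γ = 144 × 111.8 / 62.4 = 258.00 ft.
Total head at well D: h = z + ψ = 342.40 + 258.00 = 600.40 ft.
Total head at well C: h = 664.99 − 73.63 = 591.36 ft.
Head difference: h(well D) − h(well C) = 600.40 − 591.36 = 9.04 ft.
Hydraulic gradient: i = |Δh| / L = 9.04 / 2847 = 0.00318.

i ≈ 0.00318 ft/ft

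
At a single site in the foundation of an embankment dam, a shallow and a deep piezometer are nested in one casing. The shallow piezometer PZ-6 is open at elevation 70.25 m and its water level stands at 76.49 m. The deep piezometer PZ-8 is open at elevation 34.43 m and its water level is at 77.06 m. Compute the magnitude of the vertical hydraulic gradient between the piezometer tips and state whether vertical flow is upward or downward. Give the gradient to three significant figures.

Total head at PZ-6: h = 76.49 m (water level in the standpipe).
Total head at PZ-8: h = 77.06 m.
Δh = h(PZ-6) − h(PZ-8) = 76.49 − 77.06 = -0.57 m.
Vertical separation Δz = 70.25 − 34.43 = 35.82 m.
|i_v| = |Δh| / Δz = 0.57 / 35.82 = 0.0159.
Head is higher in the deep piezometer, so vertical flow is upward (discharge condition).

|i_v| ≈ 0.0159; vertical flow is upward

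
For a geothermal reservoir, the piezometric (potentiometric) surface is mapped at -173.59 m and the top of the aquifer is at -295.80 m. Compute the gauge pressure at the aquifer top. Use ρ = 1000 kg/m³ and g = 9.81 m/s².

P ≈ 1200 kPa

Pressure head at the aquifer top: ψ = h − z = -173.59 − (-295.80) = 122.21 m.
P = ρgψ = 1000 × 9.81 × 122.21 = 1198880 Pa ≈ 1200 kPa.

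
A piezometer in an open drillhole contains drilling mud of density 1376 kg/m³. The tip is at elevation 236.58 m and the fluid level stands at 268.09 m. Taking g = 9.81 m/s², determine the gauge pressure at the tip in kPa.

P ≈ 425 kPa

Pressure head ψ = h − z = 268.09 − 236.58 = 31.51 m.
P = ρgψ = 1376 × 9.81 × 31.51 = 425340 Pa ≈ 425 kPa.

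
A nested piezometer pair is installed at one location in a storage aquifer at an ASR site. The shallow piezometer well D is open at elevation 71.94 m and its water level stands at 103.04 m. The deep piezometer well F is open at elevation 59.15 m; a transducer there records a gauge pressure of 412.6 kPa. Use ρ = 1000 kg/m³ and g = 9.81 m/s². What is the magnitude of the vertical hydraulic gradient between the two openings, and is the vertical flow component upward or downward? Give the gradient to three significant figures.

Total head at well D: h = 103.04 m (water level in the standpipe).
Pressure head at well F: ψ = P/(ρg) = 412.6×1000 / (1000 × 9.81) = 42.06 m.
Total head at well F: h = z + ψ = 59.15 + 42.06 = 101.21 m.
Δh = h(well D) − h(well F) = 103.04 − 101.21 = 1.83 m.
Vertical separation Δz = 71.94 − 59.15 = 12.79 m.
|i_v| = |Δh| / Δz = 1.83 / 12.79 = 0.143.
Head is higher in the shallow piezometer, so vertical flow is downward (recharge condition).

|i_v| ≈ 0.143; vertical flow is downward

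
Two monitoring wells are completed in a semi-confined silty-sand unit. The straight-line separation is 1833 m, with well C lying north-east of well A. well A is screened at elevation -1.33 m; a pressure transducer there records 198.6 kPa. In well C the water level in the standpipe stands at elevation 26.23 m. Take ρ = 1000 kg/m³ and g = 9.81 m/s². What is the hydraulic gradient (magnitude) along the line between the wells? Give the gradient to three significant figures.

i ≈ 0.00399

Pressure head at well A: ψ = P/(ρg) = 198.6×1000 / (1000 × 9.81) = 20.24 m.
Total head at well A: h = z + ψ = -1.33 + 20.24 = 18.91 m.
Total head at well C: h = 26.23 m (water level in the piezometer is the total head).
Head difference: h(well A) − h(well C) = 18.91 − 26.23 = -7.32 m.
Hydraulic gradient: i = |Δh| / L = 7.32 / 1833 = 0.00399.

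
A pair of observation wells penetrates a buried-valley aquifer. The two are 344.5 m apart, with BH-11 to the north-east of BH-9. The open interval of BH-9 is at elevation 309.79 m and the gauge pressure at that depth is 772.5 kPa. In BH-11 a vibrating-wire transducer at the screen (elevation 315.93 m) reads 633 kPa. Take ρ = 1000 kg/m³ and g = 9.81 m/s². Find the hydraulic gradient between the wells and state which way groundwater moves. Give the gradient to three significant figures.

Pressure head at BH-9: ψ = P/(ρg) = 772.5×1000 / (1000 × 9.81) = 78.75 m.
Total head at BH-9: h = z + ψ = 309.79 + 78.75 = 388.54 m.
Pressure head at BH-11: ψ = P/(ρg) = 633×1000 / (1000 × 9.81) = 64.53 m.
Total head at BH-11: h = z + ψ = 315.93 + 64.53 = 380.46 m.
Head difference: h(BH-9) − h(BH-11) = 388.54 − 380.46 = 8.08 m.
Hydraulic gradient: i = |Δh| / L = 8.08 / 344.5 = 0.0235.
Flow is from higher to lower head: from BH-9 toward BH-11, i.e. toward the north-east.

i ≈ 0.0235; groundwater flows toward the north-east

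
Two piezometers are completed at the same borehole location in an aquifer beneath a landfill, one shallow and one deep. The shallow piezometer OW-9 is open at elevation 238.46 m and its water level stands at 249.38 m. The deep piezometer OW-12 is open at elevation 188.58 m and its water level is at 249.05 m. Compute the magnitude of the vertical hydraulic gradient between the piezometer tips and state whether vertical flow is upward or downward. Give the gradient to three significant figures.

|i_v| ≈ 0.00662; vertical flow is downward

Total head at OW-9: h = 249.38 m (water level in the standpipe).
Total head at OW-12: h = 249.05 m.
Δh = h(OW-9) − h(OW-12) = 249.38 − 249.05 = 0.33 m.
Vertical separation Δz = 238.46 − 188.58 = 49.88 m.
|i_v| = |Δh| / Δz = 0.33 / 49.88 = 0.00662.
Head is higher in the shallow piezometer, so vertical flow is downward (recharge condition).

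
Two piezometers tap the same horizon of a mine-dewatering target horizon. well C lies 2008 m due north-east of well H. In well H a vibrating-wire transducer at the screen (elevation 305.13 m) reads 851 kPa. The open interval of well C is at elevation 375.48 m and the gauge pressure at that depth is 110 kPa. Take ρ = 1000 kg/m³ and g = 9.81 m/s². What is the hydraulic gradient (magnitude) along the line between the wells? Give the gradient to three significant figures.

i ≈ 0.00258

Pressure head at well H: ψ = P/(ρg) = 851×1000 / (1000 × 9.81) = 86.75 m.
Total head at well H: h = z + ψ = 305.13 + 86.75 = 391.88 m.
Pressure head at well C: ψ = P/(ρg) = 110×1000 / (1000 × 9.81) = 11.21 m.
Total head at well C: h = z + ψ = 375.48 + 11.21 = 386.69 m.
Head difference: h(well H) − h(well C) = 391.88 − 386.69 = 5.19 m.
Hydraulic gradient: i = |Δh| / L = 5.19 / 2008 = 0.00258.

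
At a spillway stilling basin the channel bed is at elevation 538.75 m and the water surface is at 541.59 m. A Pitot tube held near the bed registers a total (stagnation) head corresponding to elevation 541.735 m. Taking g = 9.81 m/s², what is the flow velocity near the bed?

Near the bed, under hydrostatic conditions, the piezometric head (z + ψ) equals the free-surface elevation, 541.59 m.
Velocity head = total − piezometric = 541.735 − 541.59 = 0.145 m.
v = √(2g·h_v) = √(2 × 9.81 × 0.145) = 1.69 m/s.

v ≈ 1.69 m/s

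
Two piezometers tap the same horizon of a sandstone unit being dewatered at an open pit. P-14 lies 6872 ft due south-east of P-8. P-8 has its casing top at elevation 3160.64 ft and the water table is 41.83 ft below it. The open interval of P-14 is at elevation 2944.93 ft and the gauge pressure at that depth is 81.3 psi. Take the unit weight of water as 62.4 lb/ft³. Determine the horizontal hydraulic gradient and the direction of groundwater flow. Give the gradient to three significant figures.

Total head at P-8: h = 3160.64 − 41.83 = 3118.81 ft.
Pressure head at P-14: ψ = 144·P/γ = 144 × 81.3 / 62.4 = 187.62 ft.
Total head at P-14: h = z + ψ = 2944.93 + 187.62 = 3132.55 ft.
Head difference: h(P-8) − h(P-14) = 3118.81 − 3132.55 = -13.74 ft.
Hydraulic gradient: i = |Δh| / L = 13.74 / 6872 = 0.00200.
Flow is from higher to lower head: from P-14 toward P-8, i.e. toward the north-west.

i ≈ 0.00200; groundwater flows toward the north-west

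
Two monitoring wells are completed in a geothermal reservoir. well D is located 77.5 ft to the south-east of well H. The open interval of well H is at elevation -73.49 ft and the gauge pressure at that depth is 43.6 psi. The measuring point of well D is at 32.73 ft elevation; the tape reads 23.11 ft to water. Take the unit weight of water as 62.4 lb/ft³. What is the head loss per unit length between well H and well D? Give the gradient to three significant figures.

Pressure head at well H: ψ = 144·P/γ = 144 × 43.6 / 62.4 = 100.62 ft.
Total head at well H: h = z + ψ = -73.49 + 100.62 = 27.13 ft.
Total head at well D: h = 32.73 − 23.11 = 9.62 ft.
Head difference: h(well H) − h(well D) = 27.13 − 9.62 = 17.51 ft.
Hydraulic gradient: i = |Δh| / L = 17.51 / 77.5 = 0.226.

i ≈ 0.226 ft/ft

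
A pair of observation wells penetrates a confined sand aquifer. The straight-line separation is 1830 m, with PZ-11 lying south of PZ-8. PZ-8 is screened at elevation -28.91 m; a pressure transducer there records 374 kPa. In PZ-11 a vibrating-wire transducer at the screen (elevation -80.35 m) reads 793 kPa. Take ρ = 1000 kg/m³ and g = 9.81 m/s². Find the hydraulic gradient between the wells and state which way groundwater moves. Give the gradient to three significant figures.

i ≈ 0.00477; groundwater flows toward the south

Pressure head at PZ-8: ψ = P/(ρg) = 374×1000 / (1000 × 9.81) = 38.12 m.
Total head at PZ-8: h = z + ψ = -28.91 + 38.12 = 9.21 m.
Pressure head at PZ-11: ψ = P/(ρg) = 793×1000 / (1000 × 9.81) = 80.84 m.
Total head at PZ-11: h = z + ψ = -80.35 + 80.84 = 0.49 m.
Head difference: h(PZ-8) − h(PZ-11) = 9.21 − 0.49 = 8.72 m.
Hydraulic gradient: i = |Δh| / L = 8.72 / 1830 = 0.00477.
Flow is from higher to lower head: from PZ-8 toward PZ-11, i.e. toward the south.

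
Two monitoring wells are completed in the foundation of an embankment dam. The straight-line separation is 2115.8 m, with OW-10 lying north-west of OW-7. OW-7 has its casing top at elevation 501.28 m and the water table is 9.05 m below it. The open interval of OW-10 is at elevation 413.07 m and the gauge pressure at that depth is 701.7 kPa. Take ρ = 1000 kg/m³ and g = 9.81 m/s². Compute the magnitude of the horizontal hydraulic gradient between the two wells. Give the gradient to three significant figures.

i ≈ 0.00361

Total head at OW-7: h = 501.28 − 9.05 = 492.23 m.
Pressure head at OW-10: ψ = P/(ρg) = 701.7×1000 / (1000 × 9.81) = 71.53 m.
Total head at OW-10: h = z + ψ = 413.07 + 71.53 = 484.60 m.
Head difference: h(OW-7) − h(OW-10) = 492.23 − 484.60 = 7.63 m.
Hydraulic gradient: i = |Δh| / L = 7.63 / 2115.8 = 0.00361.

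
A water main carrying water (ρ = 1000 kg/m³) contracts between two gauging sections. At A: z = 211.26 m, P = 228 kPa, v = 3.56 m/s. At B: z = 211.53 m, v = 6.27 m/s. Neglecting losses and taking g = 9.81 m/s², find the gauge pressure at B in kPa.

Pressure head at A: ψ₁ = P₁/(ρg) = 228×1000 / (1000 × 9.81) = 23.24 m.
Velocity heads: v₁²/2g = 3.56²/19.62 = 0.646 m; v₂²/2g = 6.27²/19.62 = 2.004 m.
Total head H = z₁ + ψ₁ + v₁²/2g = 211.26 + 23.24 + 0.646 = 235.15 m.
ψ₂ = H − z₂ − v₂²/2g = 235.15 − 211.53 − 2.004 = 21.62 m.
P₂ = ρgψ₂ = 1000 × 9.81 × 21.62 ≈ 212 kPa.

P₂ ≈ 212 kPa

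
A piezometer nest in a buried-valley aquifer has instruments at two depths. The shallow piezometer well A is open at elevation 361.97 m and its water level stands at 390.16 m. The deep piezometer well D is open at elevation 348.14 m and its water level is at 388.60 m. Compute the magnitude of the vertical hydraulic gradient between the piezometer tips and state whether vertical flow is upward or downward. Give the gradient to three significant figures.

|i_v| ≈ 0.113; vertical flow is downward

Total head at well A: h = 390.16 m (water level in the standpipe).
Total head at well D: h = 388.60 m.
Δh = h(well A) − h(well D) = 390.16 − 388.60 = 1.56 m.
Vertical separation Δz = 361.97 − 348.14 = 13.83 m.
|i_v| = |Δh| / Δz = 1.56 / 13.83 = 0.113.
Head is higher in the shallow piezometer, so vertical flow is downward (recharge condition).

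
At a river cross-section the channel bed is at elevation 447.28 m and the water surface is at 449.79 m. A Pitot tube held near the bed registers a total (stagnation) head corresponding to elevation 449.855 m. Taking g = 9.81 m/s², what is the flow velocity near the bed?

v ≈ 1.13 m/s

Near the bed, under hydrostatic conditions, the piezometric head (z + ψ) equals the free-surface elevation, 449.79 m.
Velocity head = total − piezometric = 449.855 − 449.79 = 0.065 m.
v = √(2g·h_v) = √(2 × 9.81 × 0.065) = 1.13 m/s.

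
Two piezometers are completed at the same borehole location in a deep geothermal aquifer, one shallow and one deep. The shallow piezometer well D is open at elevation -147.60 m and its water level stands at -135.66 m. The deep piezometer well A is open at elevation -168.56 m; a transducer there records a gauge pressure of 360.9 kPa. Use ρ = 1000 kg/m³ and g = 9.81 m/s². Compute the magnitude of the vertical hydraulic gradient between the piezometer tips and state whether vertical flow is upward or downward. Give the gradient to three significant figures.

Total head at well D: h = -135.66 m (water level in the standpipe).
Pressure head at well A: ψ = P/(ρg) = 360.9×1000 / (1000 × 9.81) = 36.79 m.
Total head at well A: h = z + ψ = -168.56 + 36.79 = -131.77 m.
Δh = h(well D) − h(well A) = -135.66 − (-131.77) = -3.89 m.
Vertical separation Δz = -147.60 − (-168.56) = 20.96 m.
|i_v| = |Δh| / Δz = 3.89 / 20.96 = 0.186.
Head is higher in the deep piezometer, so vertical flow is upward (discharge condition).

|i_v| ≈ 0.186; vertical flow is upward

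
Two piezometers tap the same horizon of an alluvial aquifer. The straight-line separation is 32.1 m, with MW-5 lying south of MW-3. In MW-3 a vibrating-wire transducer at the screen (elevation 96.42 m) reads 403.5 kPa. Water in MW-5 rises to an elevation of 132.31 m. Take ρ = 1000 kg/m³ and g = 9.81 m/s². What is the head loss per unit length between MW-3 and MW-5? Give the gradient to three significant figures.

i ≈ 0.163 m/m

Pressure head at MW-3: ψ = P/(ρg) = 403.5×1000 / (1000 × 9.81) = 41.13 m.
Total head at MW-3: h = z + ψ = 96.42 + 41.13 = 137.55 m.
Total head at MW-5: h = 132.31 m (water level in the piezometer is the total head).
Head difference: h(MW-3) − h(MW-5) = 137.55 − 132.31 = 5.24 m.
Hydraulic gradient: i = |Δh| / L = 5.24 / 32.1 = 0.163.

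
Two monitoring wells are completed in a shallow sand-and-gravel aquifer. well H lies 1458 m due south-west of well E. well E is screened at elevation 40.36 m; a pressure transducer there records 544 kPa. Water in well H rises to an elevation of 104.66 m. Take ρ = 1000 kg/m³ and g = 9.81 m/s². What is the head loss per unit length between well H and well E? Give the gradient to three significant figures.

i ≈ 0.00607 m/m

Pressure head at well E: ψ = P/(ρg) = 544×1000 / (1000 × 9.81) = 55.45 m.
Total head at well E: h = z + ψ = 40.36 + 55.45 = 95.81 m.
Total head at well H: h = 104.66 m (water level in the piezometer is the total head).
Head difference: h(well E) − h(well H) = 95.81 − 104.66 = -8.85 m.
Hydraulic gradient: i = |Δh| / L = 8.85 / 1458 = 0.00607.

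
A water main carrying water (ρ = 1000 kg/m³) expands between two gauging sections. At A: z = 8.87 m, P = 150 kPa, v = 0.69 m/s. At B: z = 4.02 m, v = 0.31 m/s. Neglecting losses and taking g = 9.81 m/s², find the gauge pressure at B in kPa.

Pressure head at A: ψ₁ = P₁/(ρg) = 150×1000 / (1000 × 9.81) = 15.29 m.
Velocity heads: v₁²/2g = 0.69²/19.62 = 0.024 m; v₂²/2g = 0.31²/19.62 = 0.005 m.
Total head H = z₁ + ψ₁ + v₁²/2g = 8.87 + 15.29 + 0.024 = 24.18 m.
ψ₂ = H − z₂ − v₂²/2g = 24.18 − 4.02 − 0.005 = 20.16 m.
P₂ = ρgψ₂ = 1000 × 9.81 × 20.16 ≈ 198 kPa.

P₂ ≈ 198 kPa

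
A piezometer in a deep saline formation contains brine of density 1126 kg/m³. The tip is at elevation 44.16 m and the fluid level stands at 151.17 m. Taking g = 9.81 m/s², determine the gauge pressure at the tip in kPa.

Pressure head ψ = h − z = 151.17 − 44.16 = 107.01 m.
P = ρgψ = 1126 × 9.81 × 107.01 = 1182039 Pa ≈ 1180 kPa.

P ≈ 1180 kPa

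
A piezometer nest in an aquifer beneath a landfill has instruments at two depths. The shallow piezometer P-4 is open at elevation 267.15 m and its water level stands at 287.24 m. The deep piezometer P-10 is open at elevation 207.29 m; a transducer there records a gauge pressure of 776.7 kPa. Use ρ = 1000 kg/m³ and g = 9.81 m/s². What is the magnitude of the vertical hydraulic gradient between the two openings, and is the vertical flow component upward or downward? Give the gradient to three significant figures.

|i_v| ≈ 0.0130; vertical flow is downward

Total head at P-4: h = 287.24 m (water level in the standpipe).
Pressure head at P-10: ψ = P/(ρg) = 776.7×1000 / (1000 × 9.81) = 79.17 m.
Total head at P-10: h = z + ψ = 207.29 + 79.17 = 286.46 m.
Δh = h(P-4) − h(P-10) = 287.24 − 286.46 = 0.78 m.
Vertical separation Δz = 267.15 − 207.29 = 59.86 m.
|i_v| = |Δh| / Δz = 0.78 / 59.86 = 0.0130.
Head is higher in the shallow piezometer, so vertical flow is downward (recharge condition).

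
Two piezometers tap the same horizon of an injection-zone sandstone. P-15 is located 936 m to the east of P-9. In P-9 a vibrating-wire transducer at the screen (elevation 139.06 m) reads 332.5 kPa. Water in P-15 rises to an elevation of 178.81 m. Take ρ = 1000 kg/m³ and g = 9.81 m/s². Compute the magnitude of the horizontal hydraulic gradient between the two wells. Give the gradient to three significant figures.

Pressure head at P-9: ψ = P/(ρg) = 332.5×1000 / (1000 × 9.81) = 33.89 m.
Total head at P-9: h = z + ψ = 139.06 + 33.89 = 172.95 m.
Total head at P-15: h = 178.81 m (water level in the piezometer is the total head).
Head difference: h(P-9) − h(P-15) = 172.95 − 178.81 = -5.86 m.
Hydraulic gradient: i = |Δh| / L = 5.86 / 936 = 0.00626.

i ≈ 0.00626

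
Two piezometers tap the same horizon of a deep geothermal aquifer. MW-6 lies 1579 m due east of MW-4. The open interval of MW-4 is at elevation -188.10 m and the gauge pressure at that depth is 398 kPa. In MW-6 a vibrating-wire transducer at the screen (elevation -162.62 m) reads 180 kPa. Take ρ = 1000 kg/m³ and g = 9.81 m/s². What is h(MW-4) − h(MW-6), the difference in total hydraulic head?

Pressure head at MW-4: ψ = P/(ρg) = 398×1000 / (1000 × 9.81) = 40.57 m.
Total head at MW-4: h = z + ψ = -188.10 + 40.57 = -147.53 m.
Pressure head at MW-6: ψ = P/(ρg) = 180×1000 / (1000 × 9.81) = 18.35 m.
Total head at MW-6: h = z + ψ = -162.62 + 18.35 = -144.27 m.
Head difference: h(MW-4) − h(MW-6) = -147.53 − (-144.27) = -3.26 m.

Δh ≈ -3.26 m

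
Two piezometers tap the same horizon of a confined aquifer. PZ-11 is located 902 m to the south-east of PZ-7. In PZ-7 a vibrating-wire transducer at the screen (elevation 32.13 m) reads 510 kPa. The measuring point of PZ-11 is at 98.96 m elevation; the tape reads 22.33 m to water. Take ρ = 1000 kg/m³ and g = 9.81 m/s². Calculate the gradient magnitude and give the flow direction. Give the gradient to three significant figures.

Pressure head at PZ-7: ψ = P/(ρg) = 510×1000 / (1000 × 9.81) = 51.99 m.
Total head at PZ-7: h = z + ψ = 32.13 + 51.99 = 84.12 m.
Total head at PZ-11: h = 98.96 − 22.33 = 76.63 m.
Head difference: h(PZ-7) − h(PZ-11) = 84.12 − 76.63 = 7.49 m.
Hydraulic gradient: i = |Δh| / L = 7.49 / 902 = 0.00830.
Flow is from higher to lower head: from PZ-7 toward PZ-11, i.e. toward the south-east.

i ≈ 0.00830; groundwater flows toward the south-east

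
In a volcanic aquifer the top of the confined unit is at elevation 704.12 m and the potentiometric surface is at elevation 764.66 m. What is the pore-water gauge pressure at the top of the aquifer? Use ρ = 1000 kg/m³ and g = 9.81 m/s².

P ≈ 594 kPa

Pressure head at the aquifer top: ψ = h − z = 764.66 − 704.12 = 60.54 m.
P = ρgψ = 1000 × 9.81 × 60.54 = 593897 Pa ≈ 594 kPa.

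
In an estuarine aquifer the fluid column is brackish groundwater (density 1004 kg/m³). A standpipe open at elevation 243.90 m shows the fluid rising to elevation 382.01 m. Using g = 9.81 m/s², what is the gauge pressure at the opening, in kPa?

Pressure head ψ = h − z = 382.01 − 243.90 = 138.11 m.
P = ρgψ = 1004 × 9.81 × 138.11 = 1360279 Pa ≈ 1360 kPa.

P ≈ 1360 kPa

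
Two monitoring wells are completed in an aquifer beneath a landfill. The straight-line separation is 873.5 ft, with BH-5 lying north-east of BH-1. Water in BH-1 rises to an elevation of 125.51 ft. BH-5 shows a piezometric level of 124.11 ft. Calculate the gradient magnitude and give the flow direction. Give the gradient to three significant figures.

Total head at BH-1: h = 125.51 ft (water level in the piezometer is the total head).
Total head at BH-5: h = 124.11 ft (water level in the piezometer is the total head).
Head difference: h(BH-1) − h(BH-5) = 125.51 − 124.11 = 1.40 ft.
Hydraulic gradient: i = |Δh| / L = 1.40 / 873.5 = 0.00160.
Flow is from higher to lower head: from BH-1 toward BH-5, i.e. toward the north-east.

i ≈ 0.00160; groundwater flows toward the north-east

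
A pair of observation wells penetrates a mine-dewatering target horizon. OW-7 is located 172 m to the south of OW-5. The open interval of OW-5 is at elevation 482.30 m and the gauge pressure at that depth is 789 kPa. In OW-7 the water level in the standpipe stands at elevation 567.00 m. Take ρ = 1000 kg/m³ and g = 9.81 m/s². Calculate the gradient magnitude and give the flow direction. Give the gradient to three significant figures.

i ≈ 0.0248; groundwater flows toward the north

Pressure head at OW-5: ψ = P/(ρg) = 789×1000 / (1000 × 9.81) = 80.43 m.
Total head at OW-5: h = z + ψ = 482.30 + 80.43 = 562.73 m.
Total head at OW-7: h = 567.00 m (water level in the piezometer is the total head).
Head difference: h(OW-5) − h(OW-7) = 562.73 − 567.00 = -4.27 m.
Hydraulic gradient: i = |Δh| / L = 4.27 / 172 = 0.0248.
Flow is from higher to lower head: from OW-7 toward OW-5, i.e. toward the north.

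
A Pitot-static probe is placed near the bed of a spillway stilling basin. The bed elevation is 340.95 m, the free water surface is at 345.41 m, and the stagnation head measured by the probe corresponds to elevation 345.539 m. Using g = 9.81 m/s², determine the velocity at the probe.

v ≈ 1.59 m/s

Near the bed, under hydrostatic conditions, the piezometric head (z + ψ) equals the free-surface elevation, 345.41 m.
Velocity head = total − piezometric = 345.539 − 345.41 = 0.129 m.
v = √(2g·h_v) = √(2 × 9.81 × 0.129) = 1.59 m/s.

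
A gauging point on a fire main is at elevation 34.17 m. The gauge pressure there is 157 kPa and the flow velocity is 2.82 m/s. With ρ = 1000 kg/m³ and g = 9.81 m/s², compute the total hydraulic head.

Pressure head ψ = P/(ρg) = 157×1000 / (1000 × 9.81) = 16.00 m.
Velocity head = v²/(2g) = 2.82² / (2 × 9.81) = 0.405 m.
h = z + ψ + v²/(2g) = 34.17 + 16.00 + 0.405 = 50.58 m.

h ≈ 50.58 m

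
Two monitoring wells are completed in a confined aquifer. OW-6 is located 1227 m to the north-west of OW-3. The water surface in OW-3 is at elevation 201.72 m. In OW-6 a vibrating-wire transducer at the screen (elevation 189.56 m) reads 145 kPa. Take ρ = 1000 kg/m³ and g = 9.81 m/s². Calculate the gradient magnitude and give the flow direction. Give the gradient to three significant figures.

i ≈ 0.00214; groundwater flows toward the south-east

Total head at OW-3: h = 201.72 m (water level in the piezometer is the total head).
Pressure head at OW-6: ψ = P/(ρg) = 145×1000 / (1000 × 9.81) = 14.78 m.
Total head at OW-6: h = z + ψ = 189.56 + 14.78 = 204.34 m.
Head difference: h(OW-3) − h(OW-6) = 201.72 − 204.34 = -2.62 m.
Hydraulic gradient: i = |Δh| / L = 2.62 / 1227 = 0.00214.
Flow is from higher to lower head: from OW-6 toward OW-3, i.e. toward the south-east.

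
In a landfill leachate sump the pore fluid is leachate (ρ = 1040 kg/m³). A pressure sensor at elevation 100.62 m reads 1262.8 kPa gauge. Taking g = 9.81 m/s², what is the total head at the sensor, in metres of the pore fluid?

ψ = P/(ρg) = 1262.8×1000 / (1040 × 9.81) = 123.77 m.
h = z + ψ = 100.62 + 123.77 = 224.39 m.

h ≈ 224.39 m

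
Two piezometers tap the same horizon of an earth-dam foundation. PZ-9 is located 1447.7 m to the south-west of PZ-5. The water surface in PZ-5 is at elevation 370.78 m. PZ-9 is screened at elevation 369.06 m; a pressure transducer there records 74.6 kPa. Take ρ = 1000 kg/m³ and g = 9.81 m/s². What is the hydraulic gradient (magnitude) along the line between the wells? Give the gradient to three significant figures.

i ≈ 0.00406

Total head at PZ-5: h = 370.78 m (water level in the piezometer is the total head).
Pressure head at PZ-9: ψ = P/(ρg) = 74.6×1000 / (1000 × 9.81) = 7.60 m.
Total head at PZ-9: h = z + ψ = 369.06 + 7.60 = 376.66 m.
Head difference: h(PZ-5) − h(PZ-9) = 370.78 − 376.66 = -5.88 m.
Hydraulic gradient: i = |Δh| / L = 5.88 / 1447.7 = 0.00406.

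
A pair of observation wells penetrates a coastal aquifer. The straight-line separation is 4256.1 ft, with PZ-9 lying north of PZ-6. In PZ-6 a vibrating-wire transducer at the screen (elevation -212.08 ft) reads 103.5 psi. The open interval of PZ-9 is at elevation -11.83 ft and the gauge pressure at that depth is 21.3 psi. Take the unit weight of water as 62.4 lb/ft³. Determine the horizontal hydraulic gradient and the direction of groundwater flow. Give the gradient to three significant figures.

i ≈ 0.00248; groundwater flows toward the south

Pressure head at PZ-6: ψ = 144·P/γ = 144 × 103.5 / 62.4 = 238.85 ft.
Total head at PZ-6: h = z + ψ = -212.08 + 238.85 = 26.77 ft.
Pressure head at PZ-9: ψ = 144·P/γ = 144 × 21.3 / 62.4 = 49.15 ft.
Total head at PZ-9: h = z + ψ = -11.83 + 49.15 = 37.32 ft.
Head difference: h(PZ-6) − h(PZ-9) = 26.77 − 37.32 = -10.55 ft.
Hydraulic gradient: i = |Δh| / L = 10.55 / 4256.1 = 0.00248.
Flow is from higher to lower head: from PZ-9 toward PZ-6, i.e. toward the south.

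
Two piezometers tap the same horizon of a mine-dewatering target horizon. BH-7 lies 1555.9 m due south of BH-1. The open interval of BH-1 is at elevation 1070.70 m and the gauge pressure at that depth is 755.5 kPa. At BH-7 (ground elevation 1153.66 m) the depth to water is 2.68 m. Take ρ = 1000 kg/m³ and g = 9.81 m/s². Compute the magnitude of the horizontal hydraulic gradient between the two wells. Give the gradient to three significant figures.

Pressure head at BH-1: ψ = P/(ρg) = 755.5×1000 / (1000 × 9.81) = 77.01 m.
Total head at BH-1: h = z + ψ = 1070.70 + 77.01 = 1147.71 m.
Total head at BH-7: h = 1153.66 − 2.68 = 1150.98 m.
Head difference: h(BH-1) − h(BH-7) = 1147.71 − 1150.98 = -3.27 m.
Hydraulic gradient: i = |Δh| / L = 3.27 / 1555.9 = 0.00210.

i ≈ 0.00210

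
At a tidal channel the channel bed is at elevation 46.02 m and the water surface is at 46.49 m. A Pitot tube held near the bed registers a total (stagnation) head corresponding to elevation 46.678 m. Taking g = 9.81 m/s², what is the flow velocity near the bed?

Near the bed, under hydrostatic conditions, the piezometric head (z + ψ) equals the free-surface elevation, 46.49 m.
Velocity head = total − piezometric = 46.678 − 46.49 = 0.188 m.
v = √(2g·h_v) = √(2 × 9.81 × 0.188) = 1.92 m/s.

v ≈ 1.92 m/s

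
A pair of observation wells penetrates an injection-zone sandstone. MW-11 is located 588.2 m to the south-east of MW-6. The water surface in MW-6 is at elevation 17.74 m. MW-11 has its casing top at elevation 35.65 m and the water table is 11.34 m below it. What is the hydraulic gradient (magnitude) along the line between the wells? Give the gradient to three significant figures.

i ≈ 0.0112

Total head at MW-6: h = 17.74 m (water level in the piezometer is the total head).
Total head at MW-11: h = 35.65 − 11.34 = 24.31 m.
Head difference: h(MW-6) − h(MW-11) = 17.74 − 24.31 = -6.57 m.
Hydraulic gradient: i = |Δh| / L = 6.57 / 588.2 = 0.0112.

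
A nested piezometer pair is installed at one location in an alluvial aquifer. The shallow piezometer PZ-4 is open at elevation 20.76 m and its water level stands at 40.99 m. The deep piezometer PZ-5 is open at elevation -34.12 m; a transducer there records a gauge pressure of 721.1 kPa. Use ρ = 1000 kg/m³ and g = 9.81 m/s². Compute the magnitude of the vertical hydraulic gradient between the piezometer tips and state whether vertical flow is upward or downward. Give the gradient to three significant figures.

Total head at PZ-4: h = 40.99 m (water level in the standpipe).
Pressure head at PZ-5: ψ = P/(ρg) = 721.1×1000 / (1000 × 9.81) = 73.51 m.
Total head at PZ-5: h = z + ψ = -34.12 + 73.51 = 39.39 m.
Δh = h(PZ-4) − h(PZ-5) = 40.99 − 39.39 = 1.60 m.
Vertical separation Δz = 20.76 − (-34.12) = 54.88 m.
|i_v| = |Δh| / Δz = 1.60 / 54.88 = 0.0292.
Head is higher in the shallow piezometer, so vertical flow is downward (recharge condition).

|i_v| ≈ 0.0292; vertical flow is downward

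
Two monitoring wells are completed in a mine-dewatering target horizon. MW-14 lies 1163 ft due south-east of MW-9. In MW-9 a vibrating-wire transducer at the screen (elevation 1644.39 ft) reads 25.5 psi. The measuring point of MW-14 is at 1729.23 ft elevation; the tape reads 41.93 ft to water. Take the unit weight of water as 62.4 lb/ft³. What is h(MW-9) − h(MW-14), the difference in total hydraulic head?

Pressure head at MW-9: ψ = 144·P/γ = 144 × 25.5 / 62.4 = 58.85 ft.
Total head at MW-9: h = z + ψ = 1644.39 + 58.85 = 1703.24 ft.
Total head at MW-14: h = 1729.23 − 41.93 = 1687.30 ft.
Head difference: h(MW-9) − h(MW-14) = 1703.24 − 1687.30 = 15.94 ft.

Δh ≈ 15.94 ft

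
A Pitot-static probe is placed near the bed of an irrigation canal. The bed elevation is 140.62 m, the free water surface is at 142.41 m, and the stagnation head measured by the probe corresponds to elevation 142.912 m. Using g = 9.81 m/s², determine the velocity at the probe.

Near the bed, under hydrostatic conditions, the piezometric head (z + ψ) equals the free-surface elevation, 142.41 m.
Velocity head = total − piezometric = 142.912 − 142.41 = 0.502 m.
v = √(2g·h_v) = √(2 × 9.81 × 0.502) = 3.14 m/s.

v ≈ 3.14 m/s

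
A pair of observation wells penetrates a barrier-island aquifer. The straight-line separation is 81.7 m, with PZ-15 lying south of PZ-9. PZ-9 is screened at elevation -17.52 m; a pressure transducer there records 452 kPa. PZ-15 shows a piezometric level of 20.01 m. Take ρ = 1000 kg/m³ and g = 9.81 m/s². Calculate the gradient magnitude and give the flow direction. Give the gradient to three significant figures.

Pressure head at PZ-9: ψ = P/(ρg) = 452×1000 / (1000 × 9.81) = 46.08 m.
Total head at PZ-9: h = z + ψ = -17.52 + 46.08 = 28.56 m.
Total head at PZ-15: h = 20.01 m (water level in the piezometer is the total head).
Head difference: h(PZ-9) − h(PZ-15) = 28.56 − 20.01 = 8.55 m.
Hydraulic gradient: i = |Δh| / L = 8.55 / 81.7 = 0.105.
Flow is from higher to lower head: from PZ-9 toward PZ-15, i.e. toward the south.

i ≈ 0.105; groundwater flows toward the south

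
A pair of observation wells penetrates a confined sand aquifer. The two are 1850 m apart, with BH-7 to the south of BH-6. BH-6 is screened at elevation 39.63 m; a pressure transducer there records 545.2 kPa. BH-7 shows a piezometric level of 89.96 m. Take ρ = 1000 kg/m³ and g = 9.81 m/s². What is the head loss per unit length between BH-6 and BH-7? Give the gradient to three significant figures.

Pressure head at BH-6: ψ = P/(ρg) = 545.2×1000 / (1000 × 9.81) = 55.58 m.
Total head at BH-6: h = z + ψ = 39.63 + 55.58 = 95.21 m.
Total head at BH-7: h = 89.96 m (water level in the piezometer is the total head).
Head difference: h(BH-6) − h(BH-7) = 95.21 − 89.96 = 5.25 m.
Hydraulic gradient: i = |Δh| / L = 5.25 / 1850 = 0.00284.

i ≈ 0.00284 m/m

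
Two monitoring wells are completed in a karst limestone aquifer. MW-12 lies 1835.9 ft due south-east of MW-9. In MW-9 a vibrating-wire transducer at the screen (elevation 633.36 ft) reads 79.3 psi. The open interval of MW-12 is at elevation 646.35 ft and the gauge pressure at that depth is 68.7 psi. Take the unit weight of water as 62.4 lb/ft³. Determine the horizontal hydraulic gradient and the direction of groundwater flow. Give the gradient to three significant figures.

i ≈ 0.00625; groundwater flows toward the south-east

Pressure head at MW-9: ψ = 144·P/γ = 144 × 79.3 / 62.4 = 183.00 ft.
Total head at MW-9: h = z + ψ = 633.36 + 183.00 = 816.36 ft.
Pressure head at MW-12: ψ = 144·P/γ = 144 × 68.7 / 62.4 = 158.54 ft.
Total head at MW-12: h = z + ψ = 646.35 + 158.54 = 804.89 ft.
Head difference: h(MW-9) − h(MW-12) = 816.36 − 804.89 = 11.47 ft.
Hydraulic gradient: i = |Δh| / L = 11.47 / 1835.9 = 0.00625.
Flow is from higher to lower head: from MW-9 toward MW-12, i.e. toward the south-east.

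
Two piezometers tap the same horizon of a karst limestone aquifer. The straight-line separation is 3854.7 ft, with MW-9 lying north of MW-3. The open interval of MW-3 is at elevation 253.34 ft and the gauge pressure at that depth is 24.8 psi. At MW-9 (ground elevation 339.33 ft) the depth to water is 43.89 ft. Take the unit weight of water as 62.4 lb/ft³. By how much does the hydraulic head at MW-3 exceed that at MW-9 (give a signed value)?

Δh ≈ 15.13 ft

Pressure head at MW-3: ψ = 144·P/γ = 144 × 24.8 / 62.4 = 57.23 ft.
Total head at MW-3: h = z + ψ = 253.34 + 57.23 = 310.57 ft.
Total head at MW-9: h = 339.33 − 43.89 = 295.44 ft.
Head difference: h(MW-3) − h(MW-9) = 310.57 − 295.44 = 15.13 ft.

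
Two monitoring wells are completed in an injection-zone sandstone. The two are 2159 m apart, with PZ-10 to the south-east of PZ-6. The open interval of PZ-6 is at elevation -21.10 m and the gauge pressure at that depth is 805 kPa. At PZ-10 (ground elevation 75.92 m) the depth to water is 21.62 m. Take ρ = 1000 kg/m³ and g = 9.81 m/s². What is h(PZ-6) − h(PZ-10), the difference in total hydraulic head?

Δh ≈ 6.66 m

Pressure head at PZ-6: ψ = P/(ρg) = 805×1000 / (1000 × 9.81) = 82.06 m.
Total head at PZ-6: h = z + ψ = -21.10 + 82.06 = 60.96 m.
Total head at PZ-10: h = 75.92 − 21.62 = 54.30 m.
Head difference: h(PZ-6) − h(PZ-10) = 60.96 − 54.30 = 6.66 m.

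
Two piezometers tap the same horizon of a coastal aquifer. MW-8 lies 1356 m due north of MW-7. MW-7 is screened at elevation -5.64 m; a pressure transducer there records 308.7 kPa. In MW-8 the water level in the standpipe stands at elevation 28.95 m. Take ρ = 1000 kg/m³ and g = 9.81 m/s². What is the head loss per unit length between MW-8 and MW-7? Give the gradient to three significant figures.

i ≈ 0.00230 m/m

Pressure head at MW-7: ψ = P/(ρg) = 308.7×1000 / (1000 × 9.81) = 31.47 m.
Total head at MW-7: h = z + ψ = -5.64 + 31.47 = 25.83 m.
Total head at MW-8: h = 28.95 m (water level in the piezometer is the total head).
Head difference: h(MW-7) − h(MW-8) = 25.83 − 28.95 = -3.12 m.
Hydraulic gradient: i = |Δh| / L = 3.12 / 1356 = 0.00230.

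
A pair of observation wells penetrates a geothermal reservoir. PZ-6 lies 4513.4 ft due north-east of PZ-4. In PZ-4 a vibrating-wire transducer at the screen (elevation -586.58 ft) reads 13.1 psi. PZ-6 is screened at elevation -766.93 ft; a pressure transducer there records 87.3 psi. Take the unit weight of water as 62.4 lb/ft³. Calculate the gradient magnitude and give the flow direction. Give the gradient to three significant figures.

Pressure head at PZ-4: ψ = 144·P/γ = 144 × 13.1 / 62.4 = 30.23 ft.
Total head at PZ-4: h = z + ψ = -586.58 + 30.23 = -556.35 ft.
Pressure head at PZ-6: ψ = 144·P/γ = 144 × 87.3 / 62.4 = 201.46 ft.
Total head at PZ-6: h = z + ψ = -766.93 + 201.46 = -565.47 ft.
Head difference: h(PZ-4) − h(PZ-6) = -556.35 − (-565.47) = 9.12 ft.
Hydraulic gradient: i = |Δh| / L = 9.12 / 4513.4 = 0.00202.
Flow is from higher to lower head: from PZ-4 toward PZ-6, i.e. toward the north-east.

i ≈ 0.00202; groundwater flows toward the north-east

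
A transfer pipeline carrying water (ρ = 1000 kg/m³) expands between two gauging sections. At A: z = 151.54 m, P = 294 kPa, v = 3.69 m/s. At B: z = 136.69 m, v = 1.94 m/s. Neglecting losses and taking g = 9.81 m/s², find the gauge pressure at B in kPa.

Pressure head at A: ψ₁ = P₁/(ρg) = 294×1000 / (1000 × 9.81) = 29.97 m.
Velocity heads: v₁²/2g = 3.69²/19.62 = 0.694 m; v₂²/2g = 1.94²/19.62 = 0.192 m.
Total head H = z₁ + ψ₁ + v₁²/2g = 151.54 + 29.97 + 0.694 = 182.20 m.
ψ₂ = H − z₂ − v₂²/2g = 182.20 − 136.69 − 0.192 = 45.32 m.
P₂ = ρgψ₂ = 1000 × 9.81 × 45.32 ≈ 445 kPa.

P₂ ≈ 445 kPa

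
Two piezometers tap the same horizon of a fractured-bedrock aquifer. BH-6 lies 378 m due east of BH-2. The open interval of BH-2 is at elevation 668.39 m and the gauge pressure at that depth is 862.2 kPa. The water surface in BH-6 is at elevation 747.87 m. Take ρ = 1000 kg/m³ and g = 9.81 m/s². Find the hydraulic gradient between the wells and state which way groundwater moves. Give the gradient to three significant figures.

i ≈ 0.0222; groundwater flows toward the east

Pressure head at BH-2: ψ = P/(ρg) = 862.2×1000 / (1000 × 9.81) = 87.89 m.
Total head at BH-2: h = z + ψ = 668.39 + 87.89 = 756.28 m.
Total head at BH-6: h = 747.87 m (water level in the piezometer is the total head).
Head difference: h(BH-2) − h(BH-6) = 756.28 − 747.87 = 8.41 m.
Hydraulic gradient: i = |Δh| / L = 8.41 / 378 = 0.0222.
Flow is from higher to lower head: from BH-2 toward BH-6, i.e. toward the east.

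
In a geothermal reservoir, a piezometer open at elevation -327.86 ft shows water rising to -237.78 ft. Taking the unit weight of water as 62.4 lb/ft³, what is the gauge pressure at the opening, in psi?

Pressure head ψ = h − z = -237.78 − (-327.86) = 90.08 ft.
P = γ·ψ / 144 = 62.4 × 90.08 / 144 = 39.0 psi.

P ≈ 39.0 psi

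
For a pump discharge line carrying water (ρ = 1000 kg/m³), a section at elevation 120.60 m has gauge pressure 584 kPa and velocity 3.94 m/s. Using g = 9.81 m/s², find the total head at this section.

Pressure head ψ = P/(ρg) = 584×1000 / (1000 × 9.81) = 59.53 m.
Velocity head = v²/(2g) = 3.94² / (2 × 9.81) = 0.791 m.
h = z + ψ + v²/(2g) = 120.60 + 59.53 + 0.791 = 180.92 m.

h ≈ 180.92 m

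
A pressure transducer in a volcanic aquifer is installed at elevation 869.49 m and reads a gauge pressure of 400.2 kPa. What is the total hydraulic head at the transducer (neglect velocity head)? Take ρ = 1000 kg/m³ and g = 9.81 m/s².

ψ = P/(ρg) = 400.2×1000 / (1000 × 9.81) = 40.80 m.
h = z + ψ = 869.49 + 40.80 = 910.29 m.

h ≈ 910.29 m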